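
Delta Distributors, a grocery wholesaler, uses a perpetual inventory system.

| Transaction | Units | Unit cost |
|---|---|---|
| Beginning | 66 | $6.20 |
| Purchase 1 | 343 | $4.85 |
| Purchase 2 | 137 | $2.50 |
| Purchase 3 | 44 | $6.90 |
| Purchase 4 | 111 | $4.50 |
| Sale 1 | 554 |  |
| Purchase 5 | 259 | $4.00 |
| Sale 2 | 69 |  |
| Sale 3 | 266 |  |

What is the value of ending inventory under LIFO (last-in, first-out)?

Ending inventory = $433.45

Sale 1 (554) [LIFO — newest first]: 111 @ $4.50 + 44 @ $6.90 + 137 @ $2.50 + 262 @ $4.85 = $2,416.30
Sale 2 (69) [LIFO — newest first]: 69 @ $4.00 = $276.00
Sale 3 (266) [LIFO — newest first]: 190 @ $4.00 + 76 @ $4.85 = $1,128.60
Total COGS = $2,416.30 + $276.00 + $1,128.60 = $3,820.90
Ending inventory: 66 @ $6.20 + 5 @ $4.85 = $433.45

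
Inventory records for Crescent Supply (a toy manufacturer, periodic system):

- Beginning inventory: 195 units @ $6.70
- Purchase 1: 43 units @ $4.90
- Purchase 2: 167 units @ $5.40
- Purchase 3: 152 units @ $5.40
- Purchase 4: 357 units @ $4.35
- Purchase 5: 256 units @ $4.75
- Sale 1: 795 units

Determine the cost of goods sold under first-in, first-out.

Sale 1 (795) [FIFO — oldest first]: 195 @ $6.70 + 43 @ $4.90 + 167 @ $5.40 + 152 @ $5.40 + 238 @ $4.35 = $4,275.10
Ending inventory: 119 @ $4.35 + 256 @ $4.75 = $1,733.65

COGS = $4,275.10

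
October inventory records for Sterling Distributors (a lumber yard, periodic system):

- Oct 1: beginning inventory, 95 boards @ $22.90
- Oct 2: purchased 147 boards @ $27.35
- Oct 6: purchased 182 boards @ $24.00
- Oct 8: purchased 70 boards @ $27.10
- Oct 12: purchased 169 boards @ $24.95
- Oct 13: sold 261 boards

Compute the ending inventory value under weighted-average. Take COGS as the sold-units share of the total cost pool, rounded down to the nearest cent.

Oct 13, sell 261: 261/663 × $16,677.50 → $6,565.35
Ending inventory (cost pool remaining) = $10,112.15
Check: goods available $16,677.50 = COGS $6,565.35 + ending $10,112.15

Ending inventory = $10,112.15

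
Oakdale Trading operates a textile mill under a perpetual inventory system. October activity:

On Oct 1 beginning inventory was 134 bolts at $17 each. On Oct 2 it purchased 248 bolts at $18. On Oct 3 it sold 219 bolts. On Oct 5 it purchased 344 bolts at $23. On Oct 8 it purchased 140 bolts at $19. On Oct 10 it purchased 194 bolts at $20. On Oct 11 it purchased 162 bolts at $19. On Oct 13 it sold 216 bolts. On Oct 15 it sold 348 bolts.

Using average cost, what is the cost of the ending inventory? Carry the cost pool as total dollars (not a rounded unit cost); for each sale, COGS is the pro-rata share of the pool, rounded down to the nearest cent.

Ending inventory = $8,931.81

After Oct 1: 134 on hand, pool $2,278.00 (≈ $17.0000 each)
After Oct 2: 382 on hand, pool $6,742.00 (≈ $17.6492 each)
Oct 3, sell 219: 219/382 × $6,742.00 → $3,865.17
After Oct 5: 507 on hand, pool $10,788.83 (≈ $21.2797 each)
After Oct 8: 647 on hand, pool $13,448.83 (≈ $20.7864 each)
After Oct 10: 841 on hand, pool $17,328.83 (≈ $20.6050 each)
After Oct 11: 1003 on hand, pool $20,406.83 (≈ $20.3458 each)
Oct 13, sell 216: 216/1003 × $20,406.83 → $4,394.69
Oct 15, sell 348: 348/787 × $16,012.14 → $7,080.33
Total COGS = $3,865.17 + $4,394.69 + $7,080.33 = $15,340.19
Ending inventory (cost pool remaining) = $8,931.81
Check: goods available $24,272.00 = COGS $15,340.19 + ending $8,931.81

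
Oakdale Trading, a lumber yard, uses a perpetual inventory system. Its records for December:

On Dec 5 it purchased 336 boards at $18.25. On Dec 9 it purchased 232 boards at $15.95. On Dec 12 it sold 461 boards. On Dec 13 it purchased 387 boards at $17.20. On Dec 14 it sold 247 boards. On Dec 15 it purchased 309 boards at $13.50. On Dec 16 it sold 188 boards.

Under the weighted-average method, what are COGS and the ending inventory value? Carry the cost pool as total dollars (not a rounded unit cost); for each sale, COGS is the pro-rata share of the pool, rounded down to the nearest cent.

COGS = $15,083.49; ending inventory = $5,576.81

After Dec 5: 336 on hand, pool $6,132.00 (≈ $18.2500 each)
After Dec 9: 568 on hand, pool $9,832.40 (≈ $17.3106 each)
Dec 12, sell 461: 461/568 × $9,832.40 → $7,980.16
After Dec 13: 494 on hand, pool $8,508.64 (≈ $17.2240 each)
Dec 14, sell 247: 247/494 × $8,508.64 → $4,254.32
After Dec 15: 556 on hand, pool $8,425.82 (≈ $15.1544 each)
Dec 16, sell 188: 188/556 × $8,425.82 → $2,849.01
Total COGS = $7,980.16 + $4,254.32 + $2,849.01 = $15,083.49
Ending inventory (cost pool remaining) = $5,576.81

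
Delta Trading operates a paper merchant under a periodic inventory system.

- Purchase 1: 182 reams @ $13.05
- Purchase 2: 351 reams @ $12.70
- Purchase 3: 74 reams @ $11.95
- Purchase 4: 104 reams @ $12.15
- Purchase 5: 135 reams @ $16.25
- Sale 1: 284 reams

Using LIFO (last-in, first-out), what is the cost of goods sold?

Sale 1 (284) [LIFO — newest first]: 135 @ $16.25 + 104 @ $12.15 + 45 @ $11.95 = $3,995.10
Ending inventory: 182 @ $13.05 + 351 @ $12.70 + 29 @ $11.95 = $7,179.35
Check: goods available $11,174.45 = COGS $3,995.10 + ending $7,179.35

COGS = $3,995.10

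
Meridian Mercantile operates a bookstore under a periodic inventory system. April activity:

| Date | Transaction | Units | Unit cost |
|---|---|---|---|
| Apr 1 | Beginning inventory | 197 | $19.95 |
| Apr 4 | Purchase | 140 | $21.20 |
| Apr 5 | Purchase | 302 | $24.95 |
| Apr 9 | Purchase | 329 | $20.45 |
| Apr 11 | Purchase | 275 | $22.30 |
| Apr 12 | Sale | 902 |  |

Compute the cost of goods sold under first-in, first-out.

COGS = $19,811.40

Apr 12, 902 sold [FIFO — oldest first]: 197 @ $19.95 + 140 @ $21.20 + 302 @ $24.95 + 263 @ $20.45 = $19,811.40
Ending inventory: 66 @ $20.45 + 275 @ $22.30 = $7,482.20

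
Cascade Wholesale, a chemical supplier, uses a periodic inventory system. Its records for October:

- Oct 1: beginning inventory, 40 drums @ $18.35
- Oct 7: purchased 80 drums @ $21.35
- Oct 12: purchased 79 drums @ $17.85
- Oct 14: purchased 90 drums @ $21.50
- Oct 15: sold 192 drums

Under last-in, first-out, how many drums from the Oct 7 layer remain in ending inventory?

57

Oct 15, 192 sold [LIFO — newest first]: 90 @ $21.50 + 79 @ $17.85 + 23 @ $21.35 = $3,836.20
Ending inventory: 40 @ $18.35 + 57 @ $21.35 = $1,950.95
Check: goods available $5,787.15 = COGS $3,836.20 + ending $1,950.95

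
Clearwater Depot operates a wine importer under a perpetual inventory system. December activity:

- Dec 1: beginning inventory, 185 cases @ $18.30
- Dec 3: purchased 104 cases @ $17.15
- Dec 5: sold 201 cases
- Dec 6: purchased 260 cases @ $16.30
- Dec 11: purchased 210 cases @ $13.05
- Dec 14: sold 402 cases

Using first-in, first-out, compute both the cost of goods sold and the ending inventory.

COGS = $10,111.80; ending inventory = $2,035.80

Dec 5, 201 sold [FIFO — oldest first]: 185 @ $18.30 + 16 @ $17.15 = $3,659.90
Dec 14, 402 sold [FIFO — oldest first]: 88 @ $17.15 + 260 @ $16.30 + 54 @ $13.05 = $6,451.90
Total COGS = $3,659.90 + $6,451.90 = $10,111.80
Ending inventory: 156 @ $13.05 = $2,035.80
Check: goods available $12,147.60 = COGS $10,111.80 + ending $2,035.80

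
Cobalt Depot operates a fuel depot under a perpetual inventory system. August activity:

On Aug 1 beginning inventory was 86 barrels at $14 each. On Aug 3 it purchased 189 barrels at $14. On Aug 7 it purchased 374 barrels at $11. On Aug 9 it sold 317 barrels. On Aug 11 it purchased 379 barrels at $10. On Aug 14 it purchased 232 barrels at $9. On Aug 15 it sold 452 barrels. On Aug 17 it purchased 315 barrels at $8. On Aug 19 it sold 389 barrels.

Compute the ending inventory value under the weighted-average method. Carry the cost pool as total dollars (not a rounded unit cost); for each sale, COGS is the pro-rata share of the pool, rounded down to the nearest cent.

After Aug 1: 86 on hand, pool $1,204.00 (≈ $14.0000 each)
After Aug 3: 275 on hand, pool $3,850.00 (≈ $14.0000 each)
After Aug 7: 649 on hand, pool $7,964.00 (≈ $12.2712 each)
Aug 9, sell 317: 317/649 × $7,964.00 → $3,889.96
After Aug 11: 711 on hand, pool $7,864.04 (≈ $11.0605 each)
After Aug 14: 943 on hand, pool $9,952.04 (≈ $10.5536 each)
Aug 15, sell 452: 452/943 × $9,952.04 → $4,770.22
After Aug 17: 806 on hand, pool $7,701.82 (≈ $9.5556 each)
Aug 19, sell 389: 389/806 × $7,701.82 → $3,717.13
Total COGS = $3,889.96 + $4,770.22 + $3,717.13 = $12,377.31
Ending inventory (cost pool remaining) = $3,984.69

Ending inventory = $3,984.69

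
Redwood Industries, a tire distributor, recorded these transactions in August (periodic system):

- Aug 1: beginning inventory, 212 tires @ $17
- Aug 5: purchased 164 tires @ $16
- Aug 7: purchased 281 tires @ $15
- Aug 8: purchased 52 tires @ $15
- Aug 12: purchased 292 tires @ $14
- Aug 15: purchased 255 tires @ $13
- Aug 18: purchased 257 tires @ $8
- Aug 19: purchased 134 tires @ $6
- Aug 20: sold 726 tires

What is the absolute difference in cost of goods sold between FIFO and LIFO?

FIFO COGS: 212 @ $17 + 164 @ $16 + 281 @ $15 + 52 @ $15 + 17 @ $14 = $11,461
LIFO COGS: 134 @ $6 + 257 @ $8 + 255 @ $13 + 80 @ $14 = $7,295
Difference = |$11,461 − $7,295| = $4,166

$4,166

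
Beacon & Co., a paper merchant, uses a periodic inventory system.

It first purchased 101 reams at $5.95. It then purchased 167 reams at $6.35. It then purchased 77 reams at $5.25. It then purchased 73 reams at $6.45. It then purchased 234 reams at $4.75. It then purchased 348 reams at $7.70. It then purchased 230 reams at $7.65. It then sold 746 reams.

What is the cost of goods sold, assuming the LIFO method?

COGS = $5,237.10

Sale 1 (746) [LIFO — newest first]: 230 @ $7.65 + 348 @ $7.70 + 168 @ $4.75 = $5,237.10
Ending inventory: 101 @ $5.95 + 167 @ $6.35 + 77 @ $5.25 + 73 @ $6.45 + 66 @ $4.75 = $2,850.00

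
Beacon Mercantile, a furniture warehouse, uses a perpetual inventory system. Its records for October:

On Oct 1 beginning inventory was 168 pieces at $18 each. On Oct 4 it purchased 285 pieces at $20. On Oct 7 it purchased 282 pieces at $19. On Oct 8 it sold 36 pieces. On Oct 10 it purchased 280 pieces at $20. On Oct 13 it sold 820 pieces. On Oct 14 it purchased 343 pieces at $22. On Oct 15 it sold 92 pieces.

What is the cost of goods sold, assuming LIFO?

COGS = $18,844

Oct 8, 36 sold [LIFO — newest first]: 36 @ $19 = $684
Oct 13, 820 sold [LIFO — newest first]: 280 @ $20 + 246 @ $19 + 285 @ $20 + 9 @ $18 = $16,136
Oct 15, 92 sold [LIFO — newest first]: 92 @ $22 = $2,024
Total COGS = $684 + $16,136 + $2,024 = $18,844
Ending inventory: 159 @ $18 + 251 @ $22 = $8,384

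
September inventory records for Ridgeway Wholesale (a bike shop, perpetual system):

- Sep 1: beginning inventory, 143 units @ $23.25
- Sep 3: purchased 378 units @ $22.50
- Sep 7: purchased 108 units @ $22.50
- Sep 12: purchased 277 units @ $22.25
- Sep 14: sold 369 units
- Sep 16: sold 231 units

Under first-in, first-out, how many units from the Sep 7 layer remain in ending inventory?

29

Sep 14, 369 sold [FIFO — oldest first]: 143 @ $23.25 + 226 @ $22.50 = $8,409.75
Sep 16, 231 sold [FIFO — oldest first]: 152 @ $22.50 + 79 @ $22.50 = $5,197.50
Total COGS = $8,409.75 + $5,197.50 = $13,607.25
Ending inventory: 29 @ $22.50 + 277 @ $22.25 = $6,815.75
Check: goods available $20,423.00 = COGS $13,607.25 + ending $6,815.75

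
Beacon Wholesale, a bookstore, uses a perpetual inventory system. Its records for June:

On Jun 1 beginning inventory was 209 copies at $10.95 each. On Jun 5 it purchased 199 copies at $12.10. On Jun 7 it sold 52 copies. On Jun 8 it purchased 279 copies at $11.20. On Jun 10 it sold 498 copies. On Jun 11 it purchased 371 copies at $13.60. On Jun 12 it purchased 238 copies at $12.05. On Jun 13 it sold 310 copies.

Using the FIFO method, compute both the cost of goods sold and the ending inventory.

Jun 7, 52 sold [FIFO — oldest first]: 52 @ $10.95 = $569.40
Jun 10, 498 sold [FIFO — oldest first]: 157 @ $10.95 + 199 @ $12.10 + 142 @ $11.20 = $5,717.45
Jun 13, 310 sold [FIFO — oldest first]: 137 @ $11.20 + 173 @ $13.60 = $3,887.20
Total COGS = $569.40 + $5,717.45 + $3,887.20 = $10,174.05
Ending inventory: 198 @ $13.60 + 238 @ $12.05 = $5,560.70
Check: goods available $15,734.75 = COGS $10,174.05 + ending $5,560.70

COGS = $10,174.05; ending inventory = $5,560.70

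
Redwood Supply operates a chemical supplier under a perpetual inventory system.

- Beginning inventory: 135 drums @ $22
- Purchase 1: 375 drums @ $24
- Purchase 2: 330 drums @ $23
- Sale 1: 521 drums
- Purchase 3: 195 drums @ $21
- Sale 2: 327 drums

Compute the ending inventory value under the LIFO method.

Ending inventory = $4,218

Sale 1 (521) [LIFO — newest first]: 330 @ $23 + 191 @ $24 = $12,174
Sale 2 (327) [LIFO — newest first]: 195 @ $21 + 132 @ $24 = $7,263
Total COGS = $12,174 + $7,263 = $19,437
Ending inventory: 135 @ $22 + 52 @ $24 = $4,218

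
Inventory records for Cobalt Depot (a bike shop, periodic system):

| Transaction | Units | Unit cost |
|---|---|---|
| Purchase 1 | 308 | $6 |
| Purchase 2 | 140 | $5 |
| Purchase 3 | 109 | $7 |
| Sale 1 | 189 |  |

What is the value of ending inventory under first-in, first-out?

Sale 1 (189) [FIFO — oldest first]: 189 @ $6 = $1,134
Ending inventory: 119 @ $6 + 140 @ $5 + 109 @ $7 = $2,177
Check: goods available $3,311 = COGS $1,134 + ending $2,177

Ending inventory = $2,177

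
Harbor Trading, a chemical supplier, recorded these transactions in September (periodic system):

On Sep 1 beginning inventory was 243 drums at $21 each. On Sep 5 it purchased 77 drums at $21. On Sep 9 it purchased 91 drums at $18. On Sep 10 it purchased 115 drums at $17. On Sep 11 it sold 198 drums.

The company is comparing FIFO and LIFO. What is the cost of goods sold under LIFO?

COGS = $3,449

FIFO COGS: 198 @ $21 = $4,158
LIFO COGS: 115 @ $17 + 83 @ $18 = $3,449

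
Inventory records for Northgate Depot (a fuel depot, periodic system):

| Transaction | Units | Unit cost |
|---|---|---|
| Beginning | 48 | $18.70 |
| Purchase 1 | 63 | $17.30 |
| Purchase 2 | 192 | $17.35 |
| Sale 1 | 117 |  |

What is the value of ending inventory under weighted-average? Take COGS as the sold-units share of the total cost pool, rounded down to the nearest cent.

Ending inventory = $3,264.95

Sale 1, sell 117: 117/303 × $5,318.70 → $2,053.75
Ending inventory (cost pool remaining) = $3,264.95
Check: goods available $5,318.70 = COGS $2,053.75 + ending $3,264.95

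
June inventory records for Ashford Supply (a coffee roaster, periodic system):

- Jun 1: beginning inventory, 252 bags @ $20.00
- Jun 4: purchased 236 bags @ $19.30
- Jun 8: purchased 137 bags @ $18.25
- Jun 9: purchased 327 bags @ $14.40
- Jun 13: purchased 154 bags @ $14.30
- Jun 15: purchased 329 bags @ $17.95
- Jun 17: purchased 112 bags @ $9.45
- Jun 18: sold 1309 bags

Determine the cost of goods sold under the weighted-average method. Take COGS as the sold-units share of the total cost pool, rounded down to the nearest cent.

COGS = $21,974.61

Jun 18, sell 1309: 1309/1547 × $25,970.00 → $21,974.61
Ending inventory (cost pool remaining) = $3,995.39
Check: goods available $25,970.00 = COGS $21,974.61 + ending $3,995.39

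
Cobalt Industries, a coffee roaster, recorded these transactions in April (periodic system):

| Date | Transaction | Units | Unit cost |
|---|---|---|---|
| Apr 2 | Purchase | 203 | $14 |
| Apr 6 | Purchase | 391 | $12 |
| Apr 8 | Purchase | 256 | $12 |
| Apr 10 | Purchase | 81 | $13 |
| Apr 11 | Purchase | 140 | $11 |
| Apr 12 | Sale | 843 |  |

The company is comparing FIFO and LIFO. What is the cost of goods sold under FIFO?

COGS = $10,522

FIFO COGS: 203 @ $14 + 391 @ $12 + 249 @ $12 = $10,522
LIFO COGS: 140 @ $11 + 81 @ $13 + 256 @ $12 + 366 @ $12 = $10,057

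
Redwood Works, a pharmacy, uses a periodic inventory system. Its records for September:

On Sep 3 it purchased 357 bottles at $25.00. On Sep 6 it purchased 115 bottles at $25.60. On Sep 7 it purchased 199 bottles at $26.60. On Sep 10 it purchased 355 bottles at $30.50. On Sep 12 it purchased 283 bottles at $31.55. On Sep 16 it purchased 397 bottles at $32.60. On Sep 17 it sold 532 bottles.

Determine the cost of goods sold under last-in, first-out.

Sep 17, 532 sold [LIFO — newest first]: 397 @ $32.60 + 135 @ $31.55 = $17,201.45
Ending inventory: 357 @ $25.00 + 115 @ $25.60 + 199 @ $26.60 + 355 @ $30.50 + 148 @ $31.55 = $32,659.30

COGS = $17,201.45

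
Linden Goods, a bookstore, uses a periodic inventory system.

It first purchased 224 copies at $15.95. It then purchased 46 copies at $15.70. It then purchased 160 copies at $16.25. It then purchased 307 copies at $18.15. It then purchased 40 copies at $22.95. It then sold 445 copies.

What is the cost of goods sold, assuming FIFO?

Sale 1 (445) [FIFO — oldest first]: 224 @ $15.95 + 46 @ $15.70 + 160 @ $16.25 + 15 @ $18.15 = $7,167.25
Ending inventory: 292 @ $18.15 + 40 @ $22.95 = $6,217.80

COGS = $7,167.25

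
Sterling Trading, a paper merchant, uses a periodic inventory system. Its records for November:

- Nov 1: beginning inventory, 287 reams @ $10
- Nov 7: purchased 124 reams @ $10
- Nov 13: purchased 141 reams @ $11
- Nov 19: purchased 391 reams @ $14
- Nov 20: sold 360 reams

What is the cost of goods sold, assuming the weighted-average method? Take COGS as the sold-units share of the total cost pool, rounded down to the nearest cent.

COGS = $4,250.90

Nov 20, sell 360: 360/943 × $11,135.00 → $4,250.90
Ending inventory (cost pool remaining) = $6,884.10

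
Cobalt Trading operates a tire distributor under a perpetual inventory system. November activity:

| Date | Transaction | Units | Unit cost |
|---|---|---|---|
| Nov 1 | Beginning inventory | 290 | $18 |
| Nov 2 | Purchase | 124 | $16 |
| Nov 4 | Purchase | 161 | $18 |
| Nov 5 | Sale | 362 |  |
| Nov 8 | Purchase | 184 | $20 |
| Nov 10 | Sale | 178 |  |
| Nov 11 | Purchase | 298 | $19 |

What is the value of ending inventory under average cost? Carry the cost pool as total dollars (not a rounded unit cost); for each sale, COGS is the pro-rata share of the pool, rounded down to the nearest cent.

After Nov 1: 290 on hand, pool $5,220.00 (≈ $18.0000 each)
After Nov 2: 414 on hand, pool $7,204.00 (≈ $17.4010 each)
After Nov 4: 575 on hand, pool $10,102.00 (≈ $17.5687 each)
Nov 5, sell 362: 362/575 × $10,102.00 → $6,359.86
After Nov 8: 397 on hand, pool $7,422.14 (≈ $18.6956 each)
Nov 10, sell 178: 178/397 × $7,422.14 → $3,327.81
After Nov 11: 517 on hand, pool $9,756.33 (≈ $18.8710 each)
Total COGS = $6,359.86 + $3,327.81 = $9,687.67
Ending inventory (cost pool remaining) = $9,756.33
Check: goods available $19,444.00 = COGS $9,687.67 + ending $9,756.33

Ending inventory = $9,756.33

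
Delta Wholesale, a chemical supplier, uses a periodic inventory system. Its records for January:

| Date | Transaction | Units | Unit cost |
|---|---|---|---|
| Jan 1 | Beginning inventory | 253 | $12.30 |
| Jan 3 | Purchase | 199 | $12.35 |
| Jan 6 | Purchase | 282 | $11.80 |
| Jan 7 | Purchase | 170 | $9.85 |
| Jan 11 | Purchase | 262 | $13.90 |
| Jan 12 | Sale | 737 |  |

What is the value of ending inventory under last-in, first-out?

Ending inventory = $5,285.50

Jan 12, 737 sold [LIFO — newest first]: 262 @ $13.90 + 170 @ $9.85 + 282 @ $11.80 + 23 @ $12.35 = $8,927.95
Ending inventory: 253 @ $12.30 + 176 @ $12.35 = $5,285.50
Check: goods available $14,213.45 = COGS $8,927.95 + ending $5,285.50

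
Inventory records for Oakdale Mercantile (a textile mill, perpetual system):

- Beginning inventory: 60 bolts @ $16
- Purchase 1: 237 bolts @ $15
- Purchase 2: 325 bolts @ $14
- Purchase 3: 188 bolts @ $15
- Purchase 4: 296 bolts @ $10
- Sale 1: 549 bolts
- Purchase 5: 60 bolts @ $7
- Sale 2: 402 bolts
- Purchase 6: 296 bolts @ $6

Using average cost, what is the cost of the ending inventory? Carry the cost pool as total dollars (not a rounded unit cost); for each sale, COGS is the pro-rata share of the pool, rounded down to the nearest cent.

Ending inventory = $4,527.51

After Beginning: 60 on hand, pool $960.00 (≈ $16.0000 each)
After Purchase 1: 297 on hand, pool $4,515.00 (≈ $15.2020 each)
After Purchase 2: 622 on hand, pool $9,065.00 (≈ $14.5740 each)
After Purchase 3: 810 on hand, pool $11,885.00 (≈ $14.6728 each)
After Purchase 4: 1106 on hand, pool $14,845.00 (≈ $13.4222 each)
Sale 1, sell 549: 549/1106 × $14,845.00 → $7,368.81
After Purchase 5: 617 on hand, pool $7,896.19 (≈ $12.7977 each)
Sale 2, sell 402: 402/617 × $7,896.19 → $5,144.68
After Purchase 6: 511 on hand, pool $4,527.51 (≈ $8.8601 each)
Total COGS = $7,368.81 + $5,144.68 = $12,513.49
Ending inventory (cost pool remaining) = $4,527.51
Check: goods available $17,041.00 = COGS $12,513.49 + ending $4,527.51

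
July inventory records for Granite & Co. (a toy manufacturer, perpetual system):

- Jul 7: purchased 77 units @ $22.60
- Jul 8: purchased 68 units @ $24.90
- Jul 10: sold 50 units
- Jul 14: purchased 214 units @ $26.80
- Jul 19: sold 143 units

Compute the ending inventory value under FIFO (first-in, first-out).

Jul 10, 50 sold [FIFO — oldest first]: 50 @ $22.60 = $1,130.00
Jul 19, 143 sold [FIFO — oldest first]: 27 @ $22.60 + 68 @ $24.90 + 48 @ $26.80 = $3,589.80
Total COGS = $1,130.00 + $3,589.80 = $4,719.80
Ending inventory: 166 @ $26.80 = $4,448.80
Check: goods available $9,168.60 = COGS $4,719.80 + ending $4,448.80

Ending inventory = $4,448.80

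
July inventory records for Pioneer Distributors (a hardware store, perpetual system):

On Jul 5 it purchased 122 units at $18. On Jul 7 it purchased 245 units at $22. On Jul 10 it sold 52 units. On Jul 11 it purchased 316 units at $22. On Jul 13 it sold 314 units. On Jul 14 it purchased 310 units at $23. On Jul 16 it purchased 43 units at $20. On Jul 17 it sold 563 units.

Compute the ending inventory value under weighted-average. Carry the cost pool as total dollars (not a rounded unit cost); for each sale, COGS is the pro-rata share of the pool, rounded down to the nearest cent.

After Jul 5: 122 on hand, pool $2,196.00 (≈ $18.0000 each)
After Jul 7: 367 on hand, pool $7,586.00 (≈ $20.6703 each)
Jul 10, sell 52: 52/367 × $7,586.00 → $1,074.85
After Jul 11: 631 on hand, pool $13,463.15 (≈ $21.3362 each)
Jul 13, sell 314: 314/631 × $13,463.15 → $6,699.57
After Jul 14: 627 on hand, pool $13,893.58 (≈ $22.1588 each)
After Jul 16: 670 on hand, pool $14,753.58 (≈ $22.0203 each)
Jul 17, sell 563: 563/670 × $14,753.58 → $12,397.41
Total COGS = $1,074.85 + $6,699.57 + $12,397.41 = $20,171.83
Ending inventory (cost pool remaining) = $2,356.17
Check: goods available $22,528.00 = COGS $20,171.83 + ending $2,356.17

Ending inventory = $2,356.17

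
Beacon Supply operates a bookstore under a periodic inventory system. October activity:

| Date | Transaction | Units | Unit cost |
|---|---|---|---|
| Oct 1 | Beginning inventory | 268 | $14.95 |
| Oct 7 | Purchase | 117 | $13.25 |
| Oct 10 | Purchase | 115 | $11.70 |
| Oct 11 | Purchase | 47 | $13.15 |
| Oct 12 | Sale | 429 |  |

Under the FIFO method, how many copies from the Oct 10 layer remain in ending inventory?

Oct 12, 429 sold [FIFO — oldest first]: 268 @ $14.95 + 117 @ $13.25 + 44 @ $11.70 = $6,071.65
Ending inventory: 71 @ $11.70 + 47 @ $13.15 = $1,448.75

71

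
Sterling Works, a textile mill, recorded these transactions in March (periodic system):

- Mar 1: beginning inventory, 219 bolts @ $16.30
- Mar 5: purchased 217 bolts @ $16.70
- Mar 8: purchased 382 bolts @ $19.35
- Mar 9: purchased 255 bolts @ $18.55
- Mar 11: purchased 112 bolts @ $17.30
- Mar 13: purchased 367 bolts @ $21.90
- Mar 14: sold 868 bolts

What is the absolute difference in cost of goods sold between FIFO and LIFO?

FIFO COGS: 219 @ $16.30 + 217 @ $16.70 + 382 @ $19.35 + 50 @ $18.55 = $15,512.80
LIFO COGS: 367 @ $21.90 + 112 @ $17.30 + 255 @ $18.55 + 134 @ $19.35 = $17,298.05
Difference = |$15,512.80 − $17,298.05| = $1,785.25

$1,785.25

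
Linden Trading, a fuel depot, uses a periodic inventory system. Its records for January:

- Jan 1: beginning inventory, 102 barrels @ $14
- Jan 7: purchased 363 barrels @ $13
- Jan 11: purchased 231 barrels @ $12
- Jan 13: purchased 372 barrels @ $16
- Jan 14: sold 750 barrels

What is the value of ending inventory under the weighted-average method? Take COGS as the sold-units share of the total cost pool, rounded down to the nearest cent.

Ending inventory = $4,427.89

Jan 14, sell 750: 750/1068 × $14,871.00 → $10,443.11
Ending inventory (cost pool remaining) = $4,427.89
Check: goods available $14,871.00 = COGS $10,443.11 + ending $4,427.89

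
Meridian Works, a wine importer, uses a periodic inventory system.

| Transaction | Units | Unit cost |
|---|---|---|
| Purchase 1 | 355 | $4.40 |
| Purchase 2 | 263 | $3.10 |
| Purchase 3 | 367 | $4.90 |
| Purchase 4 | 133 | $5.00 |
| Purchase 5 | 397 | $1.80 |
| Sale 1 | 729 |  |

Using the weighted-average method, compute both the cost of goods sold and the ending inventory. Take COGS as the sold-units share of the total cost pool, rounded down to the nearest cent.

Sale 1, sell 729: 729/1515 × $5,555.20 → $2,673.09
Ending inventory (cost pool remaining) = $2,882.11

COGS = $2,673.09; ending inventory = $2,882.11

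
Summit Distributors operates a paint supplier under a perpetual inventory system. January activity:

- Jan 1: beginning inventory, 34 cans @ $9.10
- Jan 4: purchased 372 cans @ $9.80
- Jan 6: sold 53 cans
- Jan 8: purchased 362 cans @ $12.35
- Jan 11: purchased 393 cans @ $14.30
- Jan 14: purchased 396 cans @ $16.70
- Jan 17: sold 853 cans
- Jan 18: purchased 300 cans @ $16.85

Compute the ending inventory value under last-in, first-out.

Ending inventory = $12,170.90

Jan 6, 53 sold [LIFO — newest first]: 53 @ $9.80 = $519.40
Jan 17, 853 sold [LIFO — newest first]: 396 @ $16.70 + 393 @ $14.30 + 64 @ $12.35 = $13,023.50
Total COGS = $519.40 + $13,023.50 = $13,542.90
Ending inventory: 34 @ $9.10 + 319 @ $9.80 + 298 @ $12.35 + 300 @ $16.85 = $12,170.90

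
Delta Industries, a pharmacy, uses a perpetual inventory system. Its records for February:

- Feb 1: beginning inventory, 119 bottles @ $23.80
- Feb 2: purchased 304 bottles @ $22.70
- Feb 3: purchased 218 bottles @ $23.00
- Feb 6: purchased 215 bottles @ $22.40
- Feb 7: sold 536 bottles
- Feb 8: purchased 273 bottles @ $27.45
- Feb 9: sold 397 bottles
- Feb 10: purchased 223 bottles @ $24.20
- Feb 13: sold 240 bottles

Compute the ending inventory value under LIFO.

Ending inventory = $4,194.20

Feb 7, 536 sold [LIFO — newest first]: 215 @ $22.40 + 218 @ $23.00 + 103 @ $22.70 = $12,168.10
Feb 9, 397 sold [LIFO — newest first]: 273 @ $27.45 + 124 @ $22.70 = $10,308.65
Feb 13, 240 sold [LIFO — newest first]: 223 @ $24.20 + 17 @ $22.70 = $5,782.50
Total COGS = $12,168.10 + $10,308.65 + $5,782.50 = $28,259.25
Ending inventory: 119 @ $23.80 + 60 @ $22.70 = $4,194.20
Check: goods available $32,453.45 = COGS $28,259.25 + ending $4,194.20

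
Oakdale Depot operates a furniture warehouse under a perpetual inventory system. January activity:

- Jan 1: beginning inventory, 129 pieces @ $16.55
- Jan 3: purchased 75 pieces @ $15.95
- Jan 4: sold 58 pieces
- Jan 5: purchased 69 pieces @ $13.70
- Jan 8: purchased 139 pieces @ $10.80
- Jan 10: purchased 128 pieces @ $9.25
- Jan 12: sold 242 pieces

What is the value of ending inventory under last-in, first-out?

Jan 4, 58 sold [LIFO — newest first]: 58 @ $15.95 = $925.10
Jan 12, 242 sold [LIFO — newest first]: 128 @ $9.25 + 114 @ $10.80 = $2,415.20
Total COGS = $925.10 + $2,415.20 = $3,340.30
Ending inventory: 129 @ $16.55 + 17 @ $15.95 + 69 @ $13.70 + 25 @ $10.80 = $3,621.40

Ending inventory = $3,621.40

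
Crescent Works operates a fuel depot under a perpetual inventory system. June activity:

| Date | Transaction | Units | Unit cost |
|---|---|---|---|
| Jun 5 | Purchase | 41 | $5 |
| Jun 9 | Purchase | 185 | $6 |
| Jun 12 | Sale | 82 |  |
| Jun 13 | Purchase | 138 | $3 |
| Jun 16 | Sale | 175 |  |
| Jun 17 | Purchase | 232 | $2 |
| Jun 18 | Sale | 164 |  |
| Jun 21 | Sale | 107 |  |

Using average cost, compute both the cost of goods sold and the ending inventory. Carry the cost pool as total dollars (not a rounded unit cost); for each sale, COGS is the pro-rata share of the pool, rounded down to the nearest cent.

COGS = $2,004.64; ending inventory = $188.36

After Jun 5: 41 on hand, pool $205.00 (≈ $5.0000 each)
After Jun 9: 226 on hand, pool $1,315.00 (≈ $5.8186 each)
Jun 12, sell 82: 82/226 × $1,315.00 → $477.12
After Jun 13: 282 on hand, pool $1,251.88 (≈ $4.4393 each)
Jun 16, sell 175: 175/282 × $1,251.88 → $776.87
After Jun 17: 339 on hand, pool $939.01 (≈ $2.7699 each)
Jun 18, sell 164: 164/339 × $939.01 → $454.27
Jun 21, sell 107: 107/175 × $484.74 → $296.38
Total COGS = $477.12 + $776.87 + $454.27 + $296.38 = $2,004.64
Ending inventory (cost pool remaining) = $188.36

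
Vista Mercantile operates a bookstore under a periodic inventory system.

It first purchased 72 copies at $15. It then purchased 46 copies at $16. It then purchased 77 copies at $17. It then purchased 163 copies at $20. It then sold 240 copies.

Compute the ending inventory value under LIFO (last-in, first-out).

Ending inventory = $1,816

Sale 1 (240) [LIFO — newest first]: 163 @ $20 + 77 @ $17 = $4,569
Ending inventory: 72 @ $15 + 46 @ $16 = $1,816
Check: goods available $6,385 = COGS $4,569 + ending $1,816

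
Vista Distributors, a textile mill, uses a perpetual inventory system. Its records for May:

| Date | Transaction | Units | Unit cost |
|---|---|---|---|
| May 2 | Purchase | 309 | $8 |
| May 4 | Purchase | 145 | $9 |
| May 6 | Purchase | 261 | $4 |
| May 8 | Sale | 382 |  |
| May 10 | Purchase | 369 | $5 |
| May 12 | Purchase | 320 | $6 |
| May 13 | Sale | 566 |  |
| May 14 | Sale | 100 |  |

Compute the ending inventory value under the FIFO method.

May 8, 382 sold [FIFO — oldest first]: 309 @ $8 + 73 @ $9 = $3,129
May 13, 566 sold [FIFO — oldest first]: 72 @ $9 + 261 @ $4 + 233 @ $5 = $2,857
May 14, 100 sold [FIFO — oldest first]: 100 @ $5 = $500
Total COGS = $3,129 + $2,857 + $500 = $6,486
Ending inventory: 36 @ $5 + 320 @ $6 = $2,100

Ending inventory = $2,100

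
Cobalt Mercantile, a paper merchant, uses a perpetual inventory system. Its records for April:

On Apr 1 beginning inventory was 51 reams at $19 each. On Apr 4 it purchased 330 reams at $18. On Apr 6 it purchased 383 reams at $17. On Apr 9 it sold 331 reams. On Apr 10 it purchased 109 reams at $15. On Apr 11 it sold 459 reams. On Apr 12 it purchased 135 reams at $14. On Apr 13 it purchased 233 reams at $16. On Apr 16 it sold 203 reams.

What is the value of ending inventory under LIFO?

Ending inventory = $3,915

Apr 9, 331 sold [LIFO — newest first]: 331 @ $17 = $5,627
Apr 11, 459 sold [LIFO — newest first]: 109 @ $15 + 52 @ $17 + 298 @ $18 = $7,883
Apr 16, 203 sold [LIFO — newest first]: 203 @ $16 = $3,248
Total COGS = $5,627 + $7,883 + $3,248 = $16,758
Ending inventory: 51 @ $19 + 32 @ $18 + 135 @ $14 + 30 @ $16 = $3,915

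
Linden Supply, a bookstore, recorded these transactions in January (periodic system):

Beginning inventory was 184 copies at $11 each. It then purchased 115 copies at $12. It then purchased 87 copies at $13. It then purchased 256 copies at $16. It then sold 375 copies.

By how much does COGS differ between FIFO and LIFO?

$1,219

FIFO COGS: 184 @ $11 + 115 @ $12 + 76 @ $13 = $4,392
LIFO COGS: 256 @ $16 + 87 @ $13 + 32 @ $12 = $5,611
Difference = |$4,392 − $5,611| = $1,219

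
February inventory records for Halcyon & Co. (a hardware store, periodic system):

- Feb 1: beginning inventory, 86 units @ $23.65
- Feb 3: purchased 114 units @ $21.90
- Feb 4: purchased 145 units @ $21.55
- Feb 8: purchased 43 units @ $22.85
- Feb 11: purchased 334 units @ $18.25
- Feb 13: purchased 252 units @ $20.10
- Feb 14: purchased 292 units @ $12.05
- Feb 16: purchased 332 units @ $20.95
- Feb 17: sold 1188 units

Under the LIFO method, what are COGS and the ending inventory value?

COGS = $21,233.20; ending inventory = $9,039.30

Feb 17, 1188 sold [LIFO — newest first]: 332 @ $20.95 + 292 @ $12.05 + 252 @ $20.10 + 312 @ $18.25 = $21,233.20
Ending inventory: 86 @ $23.65 + 114 @ $21.90 + 145 @ $21.55 + 43 @ $22.85 + 22 @ $18.25 = $9,039.30
Check: goods available $30,272.50 = COGS $21,233.20 + ending $9,039.30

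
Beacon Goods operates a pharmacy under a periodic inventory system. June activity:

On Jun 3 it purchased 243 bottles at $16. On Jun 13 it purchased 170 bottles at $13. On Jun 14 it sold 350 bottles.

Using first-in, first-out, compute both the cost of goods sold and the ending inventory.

Jun 14, 350 sold [FIFO — oldest first]: 243 @ $16 + 107 @ $13 = $5,279
Ending inventory: 63 @ $13 = $819
Check: goods available $6,098 = COGS $5,279 + ending $819

COGS = $5,279; ending inventory = $819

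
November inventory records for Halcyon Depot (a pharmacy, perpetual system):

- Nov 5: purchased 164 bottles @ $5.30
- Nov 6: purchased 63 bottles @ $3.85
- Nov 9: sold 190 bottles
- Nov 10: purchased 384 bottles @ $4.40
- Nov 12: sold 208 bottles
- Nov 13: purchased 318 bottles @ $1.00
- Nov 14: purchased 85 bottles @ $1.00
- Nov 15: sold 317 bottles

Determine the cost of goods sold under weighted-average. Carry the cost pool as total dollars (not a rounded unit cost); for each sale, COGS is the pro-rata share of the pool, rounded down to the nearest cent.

After Nov 5: 164 on hand, pool $869.20 (≈ $5.3000 each)
After Nov 6: 227 on hand, pool $1,111.75 (≈ $4.8976 each)
Nov 9, sell 190: 190/227 × $1,111.75 → $930.53
After Nov 10: 421 on hand, pool $1,870.82 (≈ $4.4438 each)
Nov 12, sell 208: 208/421 × $1,870.82 → $924.30
After Nov 13: 531 on hand, pool $1,264.52 (≈ $2.3814 each)
After Nov 14: 616 on hand, pool $1,349.52 (≈ $2.1908 each)
Nov 15, sell 317: 317/616 × $1,349.52 → $694.47
Total COGS = $930.53 + $924.30 + $694.47 = $2,549.30
Ending inventory (cost pool remaining) = $655.05

COGS = $2,549.30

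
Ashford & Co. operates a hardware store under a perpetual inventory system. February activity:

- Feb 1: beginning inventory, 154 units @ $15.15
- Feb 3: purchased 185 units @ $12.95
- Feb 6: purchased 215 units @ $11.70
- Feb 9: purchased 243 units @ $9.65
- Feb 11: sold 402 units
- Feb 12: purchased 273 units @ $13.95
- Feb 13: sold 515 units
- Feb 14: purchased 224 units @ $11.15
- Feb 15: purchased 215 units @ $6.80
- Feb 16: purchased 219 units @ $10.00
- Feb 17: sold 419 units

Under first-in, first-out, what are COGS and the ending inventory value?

Feb 11, 402 sold [FIFO — oldest first]: 154 @ $15.15 + 185 @ $12.95 + 63 @ $11.70 = $5,465.95
Feb 13, 515 sold [FIFO — oldest first]: 152 @ $11.70 + 243 @ $9.65 + 120 @ $13.95 = $5,797.35
Feb 17, 419 sold [FIFO — oldest first]: 153 @ $13.95 + 224 @ $11.15 + 42 @ $6.80 = $4,917.55
Total COGS = $5,465.95 + $5,797.35 + $4,917.55 = $16,180.85
Ending inventory: 173 @ $6.80 + 219 @ $10.00 = $3,366.40

COGS = $16,180.85; ending inventory = $3,366.40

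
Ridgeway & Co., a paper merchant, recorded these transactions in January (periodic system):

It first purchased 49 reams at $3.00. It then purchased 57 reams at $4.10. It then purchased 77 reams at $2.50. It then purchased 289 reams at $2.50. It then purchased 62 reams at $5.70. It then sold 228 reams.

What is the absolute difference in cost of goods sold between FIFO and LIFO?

FIFO COGS: 49 @ $3.00 + 57 @ $4.10 + 77 @ $2.50 + 45 @ $2.50 = $685.70
LIFO COGS: 62 @ $5.70 + 166 @ $2.50 = $768.40
Difference = |$685.70 − $768.40| = $82.70

$82.70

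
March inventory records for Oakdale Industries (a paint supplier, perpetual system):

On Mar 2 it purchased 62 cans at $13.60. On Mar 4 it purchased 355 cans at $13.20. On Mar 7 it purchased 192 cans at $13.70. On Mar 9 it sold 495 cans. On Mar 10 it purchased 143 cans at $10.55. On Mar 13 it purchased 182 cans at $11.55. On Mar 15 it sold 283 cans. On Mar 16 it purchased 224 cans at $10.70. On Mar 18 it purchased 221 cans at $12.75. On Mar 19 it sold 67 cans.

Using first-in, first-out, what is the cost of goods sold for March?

Mar 9, 495 sold [FIFO — oldest first]: 62 @ $13.60 + 355 @ $13.20 + 78 @ $13.70 = $6,597.80
Mar 15, 283 sold [FIFO — oldest first]: 114 @ $13.70 + 143 @ $10.55 + 26 @ $11.55 = $3,370.75
Mar 19, 67 sold [FIFO — oldest first]: 67 @ $11.55 = $773.85
Total COGS = $6,597.80 + $3,370.75 + $773.85 = $10,742.40
Ending inventory: 89 @ $11.55 + 224 @ $10.70 + 221 @ $12.75 = $6,242.50
Check: goods available $16,984.90 = COGS $10,742.40 + ending $6,242.50

COGS = $10,742.40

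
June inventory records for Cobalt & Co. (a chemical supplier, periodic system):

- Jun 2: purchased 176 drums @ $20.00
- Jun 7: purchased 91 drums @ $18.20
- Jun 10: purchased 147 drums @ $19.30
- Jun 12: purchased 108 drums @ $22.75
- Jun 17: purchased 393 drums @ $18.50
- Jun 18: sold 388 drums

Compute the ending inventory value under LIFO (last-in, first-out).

Jun 18, 388 sold [LIFO — newest first]: 388 @ $18.50 = $7,178.00
Ending inventory: 176 @ $20.00 + 91 @ $18.20 + 147 @ $19.30 + 108 @ $22.75 + 5 @ $18.50 = $10,562.80

Ending inventory = $10,562.80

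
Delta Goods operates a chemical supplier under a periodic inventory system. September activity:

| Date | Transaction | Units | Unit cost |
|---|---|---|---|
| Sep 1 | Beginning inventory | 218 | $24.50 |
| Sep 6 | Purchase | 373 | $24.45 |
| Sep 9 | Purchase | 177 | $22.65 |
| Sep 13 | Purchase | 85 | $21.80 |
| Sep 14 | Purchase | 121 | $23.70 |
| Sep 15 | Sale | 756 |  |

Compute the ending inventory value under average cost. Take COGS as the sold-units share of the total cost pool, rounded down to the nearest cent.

Ending inventory = $5,190.51

Sep 15, sell 756: 756/974 × $23,190.60 → $18,000.09
Ending inventory (cost pool remaining) = $5,190.51
Check: goods available $23,190.60 = COGS $18,000.09 + ending $5,190.51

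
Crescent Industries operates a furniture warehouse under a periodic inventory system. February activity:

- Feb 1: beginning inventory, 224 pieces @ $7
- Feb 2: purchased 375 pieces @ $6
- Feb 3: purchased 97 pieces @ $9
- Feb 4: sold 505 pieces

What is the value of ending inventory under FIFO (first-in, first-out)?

Feb 4, 505 sold [FIFO — oldest first]: 224 @ $7 + 281 @ $6 = $3,254
Ending inventory: 94 @ $6 + 97 @ $9 = $1,437
Check: goods available $4,691 = COGS $3,254 + ending $1,437

Ending inventory = $1,437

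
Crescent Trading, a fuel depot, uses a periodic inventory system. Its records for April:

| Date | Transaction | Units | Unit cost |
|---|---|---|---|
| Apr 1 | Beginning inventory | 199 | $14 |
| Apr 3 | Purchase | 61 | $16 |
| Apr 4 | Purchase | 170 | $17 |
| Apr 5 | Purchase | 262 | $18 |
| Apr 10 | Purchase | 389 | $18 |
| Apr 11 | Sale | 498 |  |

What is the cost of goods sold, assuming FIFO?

Apr 11, 498 sold [FIFO — oldest first]: 199 @ $14 + 61 @ $16 + 170 @ $17 + 68 @ $18 = $7,876
Ending inventory: 194 @ $18 + 389 @ $18 = $10,494

COGS = $7,876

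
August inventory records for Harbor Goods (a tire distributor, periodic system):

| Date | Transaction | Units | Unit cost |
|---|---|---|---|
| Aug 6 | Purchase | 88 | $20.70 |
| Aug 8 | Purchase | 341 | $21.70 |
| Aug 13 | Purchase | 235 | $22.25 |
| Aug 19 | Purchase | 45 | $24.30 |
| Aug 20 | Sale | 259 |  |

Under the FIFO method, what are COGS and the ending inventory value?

COGS = $5,532.30; ending inventory = $10,011.25

Aug 20, 259 sold [FIFO — oldest first]: 88 @ $20.70 + 171 @ $21.70 = $5,532.30
Ending inventory: 170 @ $21.70 + 235 @ $22.25 + 45 @ $24.30 = $10,011.25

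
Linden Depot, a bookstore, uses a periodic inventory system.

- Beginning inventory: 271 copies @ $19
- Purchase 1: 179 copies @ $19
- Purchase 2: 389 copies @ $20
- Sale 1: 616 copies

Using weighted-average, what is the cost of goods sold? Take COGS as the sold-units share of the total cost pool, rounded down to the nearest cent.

Sale 1, sell 616: 616/839 × $16,330.00 → $11,989.60
Ending inventory (cost pool remaining) = $4,340.40

COGS = $11,989.60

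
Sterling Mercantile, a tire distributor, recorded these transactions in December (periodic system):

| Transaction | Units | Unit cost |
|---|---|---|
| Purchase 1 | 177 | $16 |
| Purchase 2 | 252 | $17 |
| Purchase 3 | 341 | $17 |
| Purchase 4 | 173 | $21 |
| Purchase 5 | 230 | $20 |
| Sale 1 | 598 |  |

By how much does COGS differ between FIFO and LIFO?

FIFO COGS: 177 @ $16 + 252 @ $17 + 169 @ $17 = $9,989
LIFO COGS: 230 @ $20 + 173 @ $21 + 195 @ $17 = $11,548
Difference = |$9,989 − $11,548| = $1,559

$1,559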